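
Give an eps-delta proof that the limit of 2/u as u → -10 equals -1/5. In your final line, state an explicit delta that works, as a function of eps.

delta = min(5, 25eps)

Let eps > 0 be given. We seek delta > 0 such that 0 < |u + 10| < delta implies |2/u + 1/5| < eps.
|2/u + 1/5| = 2·|-10 − u|/(10·|u|) = 2|u + 10|/(10|u|).
Restrict delta ≤ 5. Then |u + 10| < 5 gives |u| > 5, so 10|u| > 50.
Then |2/u + 1/5| < 2|u + 10|/50, which is < eps when |u + 10| < 25eps.
Take delta = min(5, 25eps). Then 0 < |u + 10| < delta gives both |u + 10| < 5 and |u + 10| < 25eps, so |2/u + 1/5| < eps.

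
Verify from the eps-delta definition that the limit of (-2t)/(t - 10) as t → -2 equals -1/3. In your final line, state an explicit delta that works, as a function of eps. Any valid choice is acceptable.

delta = min(6, (18/5)eps)

Suppose eps > 0. We want delta > 0 with 0 < |t + 2| < delta ⇒ |(-2t)/(t - 10) + 1/3| < eps.
Combining over a common denominator, (-2t)/(t - 10) + 1/3 = [(-2t)·(-12) − 4·(t - 10)] / [(-12)·(t - 10)] = 20(t + 2) / ((-12)(t - 10)).
So |(-2t)/(t - 10) + 1/3| = 20|t + 2| / (12·|t − 10|).
Require delta ≤ 6, so |t − 10| ≥ |-12| − |t + 2| > 12 − 6 = 6.
Hence |(-2t)/(t - 10) + 1/3| < 20|t + 2|/(12·6) = (5/18)|t + 2|, which is < eps once |t + 2| < (18/5)eps.
Take delta = min(6, (18/5)eps). Then 0 < |t + 2| < delta forces both bounds, so |(-2t)/(t - 10) + 1/3| < eps.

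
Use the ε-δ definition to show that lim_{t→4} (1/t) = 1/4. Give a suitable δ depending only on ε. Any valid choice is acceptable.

Fix ε > 0. We seek δ > 0 such that 0 < |t − 4| < δ implies |1/t − (1/4)| < ε.
|1/t − (1/4)| = |4 − t|/(4·|t|) = |t − 4|/(4|t|).
Restrict δ ≤ 2. Then |t − 4| < 2 gives |t| > 2, so 4|t| > 8.
Then |1/t − (1/4)| < |t − 4|/8, which is < ε when |t − 4| < 8ε.
Take δ = min(2, 8ε). Then 0 < |t − 4| < δ gives both |t − 4| < 2 and |t − 4| < 8ε, so |1/t − (1/4)| < ε.

δ = min(2, 8ε)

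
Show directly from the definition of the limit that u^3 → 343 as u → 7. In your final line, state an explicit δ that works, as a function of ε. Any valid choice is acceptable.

δ = min(2, ε/193)

Suppose ε > 0. We seek δ > 0 with 0 < |u − 7| < δ ⇒ |u^3 − 343| < ε.
Factor: u^3 − 343 = (u − 7)(u^2 + 7u + 49), so |u^3 − 343| = |u − 7|·|u^2 + 7u + 49|.
Impose δ ≤ 2 so that |u| < 9; then |u^2 + 7u + 49| ≤ 193.
Hence |u^3 − 343| ≤ 193|u − 7|, which is < ε once |u − 7| < ε/193.
Take δ = min(2, ε/193). If 0 < |u − 7| < δ then both bounds hold and |u^3 − 343| ≤ 193|u − 7| < 193·(ε/193) = ε.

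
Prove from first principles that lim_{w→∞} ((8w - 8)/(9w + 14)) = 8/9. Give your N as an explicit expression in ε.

Let ε > 0. We seek N > 0 such that w > N implies |(8w - 8)/(9w + 14) − (8/9)| < ε.
(8w - 8)/(9w + 14) − (8/9) = (9(8w - 8) − 8(9w + 14)) / (9(9w + 14)) = -184/(9(9w + 14)).
For w > 0 we have 9w + 14 > 9w, so |(8w - 8)/(9w + 14) − (8/9)| = 184/(9(9w + 14)) < 184/(9·9w) = (184/81)/w.
Thus |(8w - 8)/(9w + 14) − (8/9)| < ε whenever w > (184/81)/ε.
Take N = (184/81)/ε. If w > N then |(8w - 8)/(9w + 14) − (8/9)| < (184/81)/w < ε.

N = (184/81)/ε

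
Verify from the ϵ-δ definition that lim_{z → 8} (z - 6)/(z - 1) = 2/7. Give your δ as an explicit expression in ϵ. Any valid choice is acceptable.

δ = min(7/2, (49/10)ϵ)

Let ϵ > 0. We want δ > 0 with 0 < |z − 8| < δ ⇒ |(z - 6)/(z - 1) − (2/7)| < ϵ.
Combining over a common denominator, (z - 6)/(z - 1) − (2/7) = [(z - 6)·7 − 2·(z - 1)] / [7·(z - 1)] = 5(z − 8) / (7(z - 1)).
So |(z - 6)/(z - 1) − (2/7)| = 5|z − 8| / (7·|z − 1|).
Restrict δ ≤ 7/2. Then |z − 8| < 7/2 gives |z − 1| = |(z − 8) + 7| ≥ 7 − 7/2 = 7/2.
Hence |(z - 6)/(z - 1) − (2/7)| < 5|z − 8|/(7·(7/2)) = (10/49)|z − 8|, which is < ϵ once |z − 8| < (49/10)ϵ.
Take δ = min(7/2, (49/10)ϵ). Then 0 < |z − 8| < δ forces both bounds, so |(z - 6)/(z - 1) − (2/7)| < ϵ.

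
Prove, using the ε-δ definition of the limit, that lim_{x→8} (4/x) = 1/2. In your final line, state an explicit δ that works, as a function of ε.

δ = min(4, 8ε)

Suppose ε > 0. We seek δ > 0 such that 0 < |x − 8| < δ implies |4/x − (1/2)| < ε.
|4/x − (1/2)| = 4·|8 − x|/(8·|x|) = 4|x − 8|/(8|x|).
Restrict δ ≤ 4. Then |x − 8| < 4 gives |x| > 4, so 8|x| > 32.
Then |4/x − (1/2)| < 4|x − 8|/32, which is < ε when |x − 8| < 8ε.
Take δ = min(4, 8ε). Then 0 < |x − 8| < δ gives both |x − 8| < 4 and |x − 8| < 8ε, so |4/x − (1/2)| < ε.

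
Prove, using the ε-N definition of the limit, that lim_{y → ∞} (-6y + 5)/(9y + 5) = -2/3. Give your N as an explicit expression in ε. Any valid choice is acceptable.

Suppose ε > 0. We seek N > 0 such that y > N implies |(-6y + 5)/(9y + 5) + 2/3| < ε.
(-6y + 5)/(9y + 5) + 2/3 = (9(-6y + 5) − (-6)(9y + 5)) / (9(9y + 5)) = 75/(9(9y + 5)).
For y > 0 we have 9y + 5 > 9y, so |(-6y + 5)/(9y + 5) + 2/3| = 75/(9(9y + 5)) < 75/(9·9y) = (25/27)/y.
Thus |(-6y + 5)/(9y + 5) + 2/3| < ε whenever y > (25/27)/ε.
Take N = (25/27)/ε. If y > N then |(-6y + 5)/(9y + 5) + 2/3| < (25/27)/y < ε.

N = (25/27)/ε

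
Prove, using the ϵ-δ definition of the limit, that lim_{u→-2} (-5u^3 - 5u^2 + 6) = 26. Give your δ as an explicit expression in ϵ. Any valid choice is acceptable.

Let ϵ > 0. We want δ > 0 such that 0 < |u + 2| < δ implies |(-5u^3 - 5u^2 + 6) − 26| < ϵ.
(-5u^3 - 5u^2 + 6) − 26 = -5u^3 - 5u^2 - 20 = (u + 2)(-5u^2 + 5u - 10).
So |(-5u^3 - 5u^2 + 6) − 26| = |u + 2|·|-5u^2 + 5u - 10|.
Require δ ≤ 2. Then |u + 2| < 2 gives |u| < 4, and by the triangle inequality |-5u^2 + 5u - 10| ≤ 5·4^2 + 5·4 + 10 = 110.
Hence |(-5u^3 - 5u^2 + 6) − 26| ≤ 110|u + 2| < ϵ provided |u + 2| < ϵ/110.
Take δ = min(2, ϵ/110). Then 0 < |u + 2| < δ gives both |u + 2| < 2 and |u + 2| < ϵ/110, so |(-5u^3 - 5u^2 + 6) − 26| < ϵ.

δ = min(2, ϵ/110)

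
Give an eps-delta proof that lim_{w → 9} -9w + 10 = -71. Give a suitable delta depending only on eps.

Fix eps > 0. We need delta > 0 so that 0 < |w − 9| < delta implies |(-9w + 10) + 71| < eps.
|(-9w + 10) + 71| = |-9w + 81| = 9|w − 9|.
Thus it suffices that |w − 9| < eps/9.
Take delta = eps/9. If 0 < |w − 9| < delta then |(-9w + 10) + 71| = 9|w − 9| < 9·(eps/9) = eps.

delta = eps/9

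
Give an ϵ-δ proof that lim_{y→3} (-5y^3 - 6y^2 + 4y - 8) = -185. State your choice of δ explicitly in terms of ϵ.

Fix ϵ > 0. We want δ > 0 such that 0 < |y − 3| < δ implies |(-5y^3 - 6y^2 + 4y - 8) + 185| < ϵ.
(-5y^3 - 6y^2 + 4y - 8) + 185 = -5y^3 - 6y^2 + 4y + 177 = (y − 3)(-5y^2 - 21y - 59).
So |(-5y^3 - 6y^2 + 4y - 8) + 185| = |y − 3|·|-5y^2 - 21y - 59|.
Assume first that |y − 3| < 1, so |y| < 4. Then |-5y^2 - 21y - 59| ≤ 5·4^2 + 21·4 + 59 = 223.
Hence |(-5y^3 - 6y^2 + 4y - 8) + 185| ≤ 223|y − 3| < ϵ provided |y − 3| < ϵ/223.
Take δ = min(1, ϵ/223). Then 0 < |y − 3| < δ gives both |y − 3| < 1 and |y − 3| < ϵ/223, so |(-5y^3 - 6y^2 + 4y - 8) + 185| < ϵ.

δ = min(1, ϵ/223)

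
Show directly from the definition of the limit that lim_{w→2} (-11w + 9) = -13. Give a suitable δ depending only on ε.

δ = ε/11

Fix ε > 0. We need δ > 0 so that 0 < |w − 2| < δ implies |(-11w + 9) + 13| < ε.
|(-11w + 9) + 13| = |-11w + 22| = 11|w − 2|.
So 11|w − 2| < ε exactly when |w − 2| < ε/11.
Choosing δ = ε/11 gives |(-11w + 9) + 13| = 11|w − 2| < ε whenever |w − 2| < δ.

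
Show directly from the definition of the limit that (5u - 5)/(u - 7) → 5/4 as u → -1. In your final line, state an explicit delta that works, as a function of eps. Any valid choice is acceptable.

Let eps > 0. We want delta > 0 with 0 < |u + 1| < delta ⇒ |(5u - 5)/(u - 7) − (5/4)| < eps.
Combining over a common denominator, (5u - 5)/(u - 7) − (5/4) = [(5u - 5)·(-8) − (-10)·(u - 7)] / [(-8)·(u - 7)] = -30(u + 1) / ((-8)(u - 7)).
So |(5u - 5)/(u - 7) − (5/4)| = 30|u + 1| / (8·|u − 7|).
Require delta ≤ 4, so |u − 7| ≥ |-8| − |u + 1| > 8 − 4 = 4.
Hence |(5u - 5)/(u - 7) − (5/4)| < 30|u + 1|/(8·4) = (15/16)|u + 1|, which is < eps once |u + 1| < (16/15)eps.
Take delta = min(4, (16/15)eps). Then 0 < |u + 1| < delta forces both bounds, so |(5u - 5)/(u - 7) − (5/4)| < eps.

delta = min(4, (16/15)eps)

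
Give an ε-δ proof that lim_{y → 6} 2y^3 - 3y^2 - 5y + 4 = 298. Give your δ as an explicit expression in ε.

Let ε > 0. We want δ > 0 such that 0 < |y − 6| < δ implies |(2y^3 - 3y^2 - 5y + 4) − 298| < ε.
(2y^3 - 3y^2 - 5y + 4) − 298 = 2y^3 - 3y^2 - 5y - 294 = (y − 6)(2y^2 + 9y + 49).
So |(2y^3 - 3y^2 - 5y + 4) − 298| = |y − 6|·|2y^2 + 9y + 49|.
Assume first that |y − 6| < 2, so |y| < 8. Then |2y^2 + 9y + 49| ≤ 2·8^2 + 9·8 + 49 = 249.
Hence |(2y^3 - 3y^2 - 5y + 4) − 298| ≤ 249|y − 6| < ε provided |y − 6| < ε/249.
Choosing δ = min(2, ε/249) ensures both conditions, hence |(2y^3 - 3y^2 - 5y + 4) − 298| < ε.

δ = min(2, ε/249)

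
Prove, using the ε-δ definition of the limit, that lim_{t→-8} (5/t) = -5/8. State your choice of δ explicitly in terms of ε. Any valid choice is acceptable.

Let ε > 0 be given. We seek δ > 0 such that 0 < |t + 8| < δ implies |5/t + 5/8| < ε.
|5/t + 5/8| = 5·|-8 − t|/(8·|t|) = 5|t + 8|/(8|t|).
Restrict δ ≤ 4. Then |t + 8| < 4 gives |t| > 4, so 8|t| > 32.
Then |5/t + 5/8| < 5|t + 8|/32, which is < ε when |t + 8| < (32/5)ε.
Take δ = min(4, (32/5)ε). Then 0 < |t + 8| < δ gives both |t + 8| < 4 and |t + 8| < (32/5)ε, so |5/t + 5/8| < ε.

δ = min(4, (32/5)ε)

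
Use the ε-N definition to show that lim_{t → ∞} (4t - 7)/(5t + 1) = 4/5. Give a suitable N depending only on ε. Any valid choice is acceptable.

N = (39/25)/ε

Let ε > 0 be given. We seek N > 0 such that t > N implies |(4t - 7)/(5t + 1) − (4/5)| < ε.
(4t - 7)/(5t + 1) − (4/5) = (5(4t - 7) − 4(5t + 1)) / (5(5t + 1)) = -39/(5(5t + 1)).
For t > 0 we have 5t + 1 > 5t, so |(4t - 7)/(5t + 1) − (4/5)| = 39/(5(5t + 1)) < 39/(5·5t) = (39/25)/t.
Thus |(4t - 7)/(5t + 1) − (4/5)| < ε whenever t > (39/25)/ε.
Take N = (39/25)/ε. If t > N then |(4t - 7)/(5t + 1) − (4/5)| < (39/25)/t < ε.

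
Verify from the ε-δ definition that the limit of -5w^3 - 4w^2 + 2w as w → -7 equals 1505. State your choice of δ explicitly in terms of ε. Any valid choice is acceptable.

Let ε > 0. We want δ > 0 such that 0 < |w + 7| < δ implies |(-5w^3 - 4w^2 + 2w) − 1505| < ε.
(-5w^3 - 4w^2 + 2w) − 1505 = -5w^3 - 4w^2 + 2w - 1505 = (w + 7)(-5w^2 + 31w - 215).
So |(-5w^3 - 4w^2 + 2w) − 1505| = |w + 7|·|-5w^2 + 31w - 215|.
Require δ ≤ 2. Then |w + 7| < 2 gives |w| < 9, and by the triangle inequality |-5w^2 + 31w - 215| ≤ 5·9^2 + 31·9 + 215 = 899.
Hence |(-5w^3 - 4w^2 + 2w) − 1505| ≤ 899|w + 7| < ε provided |w + 7| < ε/899.
Take δ = min(2, ε/899). Then 0 < |w + 7| < δ gives both |w + 7| < 2 and |w + 7| < ε/899, so |(-5w^3 - 4w^2 + 2w) − 1505| < ε.

δ = min(2, ε/899)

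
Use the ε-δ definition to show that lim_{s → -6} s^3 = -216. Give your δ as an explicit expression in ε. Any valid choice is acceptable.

Let ε > 0 be given. We seek δ > 0 with 0 < |s + 6| < δ ⇒ |s^3 + 216| < ε.
Factor: s^3 + 216 = (s + 6)(s^2 - 6s + 36), so |s^3 + 216| = |s + 6|·|s^2 - 6s + 36|.
Restrict δ ≤ 1. Then |s + 6| < 1 gives |s| < 7, so by the triangle inequality |s^2 - 6s + 36| ≤ 7^2 + 6·7 + 36 = 127.
Hence |s^3 + 216| ≤ 127|s + 6|, which is < ε once |s + 6| < ε/127.
Take δ = min(1, ε/127). If 0 < |s + 6| < δ then both bounds hold and |s^3 + 216| ≤ 127|s + 6| < 127·(ε/127) = ε.

δ = min(1, ε/127)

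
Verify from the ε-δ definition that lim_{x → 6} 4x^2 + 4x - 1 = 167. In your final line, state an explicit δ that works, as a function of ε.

δ = min(1, ε/56)

Fix ε > 0. We want δ > 0 such that 0 < |x − 6| < δ implies |(4x^2 + 4x - 1) − 167| < ε.
(4x^2 + 4x - 1) − 167 = 4x^2 + 4x - 168 = (x − 6)(4x + 28).
So |(4x^2 + 4x - 1) − 167| = |x − 6|·|4x + 28|.
Require δ ≤ 1. Then |x − 6| < 1 gives |x| < 7, and by the triangle inequality |4x + 28| ≤ 4·7 + 28 = 56.
Hence |(4x^2 + 4x - 1) − 167| ≤ 56|x − 6| < ε provided |x − 6| < ε/56.
Take δ = min(1, ε/56). Then 0 < |x − 6| < δ gives both |x − 6| < 1 and |x − 6| < ε/56, so |(4x^2 + 4x - 1) − 167| < ε.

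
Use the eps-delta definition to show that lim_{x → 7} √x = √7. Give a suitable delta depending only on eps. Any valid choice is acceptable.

Suppose eps > 0. We want delta > 0 such that 0 < |x − 7| < delta implies |√x − √7| < eps.
Rationalise: √x − √7 = (x − 7)/(√x + √7), so |√x − √7| = |x − 7|/(√x + √7).
Restrict delta ≤ 7 so that |x − 7| < 7 forces x > 0, and then √x + √7 > √7.
Hence |√x − √7| < |x − 7|/√7, which is < eps once |x − 7| < √7·eps.
Take delta = min(7, √7·eps). If 0 < |x − 7| < delta then x > 0 and |√x − √7| < |x − 7|/√7 < eps.

delta = min(7, √7·eps)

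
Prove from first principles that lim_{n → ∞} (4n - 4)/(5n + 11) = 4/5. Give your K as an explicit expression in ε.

Let ε > 0. For n ≥ 1, |(4n - 4)/(5n + 11) − (4/5)| = |-64|/(5(5n + 11)) = 64/(5(5n + 11)).
Since 5n + 11 ≥ 5n for n ≥ 1, this is ≤ 64/(5·5n) = (64/25)/n.
So |(4n - 4)/(5n + 11) − (4/5)| < ε whenever n > (64/25)/ε.
Take K = (64/25)/ε. If n > K then |(4n - 4)/(5n + 11) − (4/5)| ≤ (64/25)/n < ε.

K = (64/25)/ε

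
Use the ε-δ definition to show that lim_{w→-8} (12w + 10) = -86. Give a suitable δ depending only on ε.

δ = ε/12

Let ε > 0. We need δ > 0 so that 0 < |w + 8| < δ implies |(12w + 10) + 86| < ε.
|(12w + 10) + 86| = |12w + 96| = 12|w + 8|.
So 12|w + 8| < ε exactly when |w + 8| < ε/12.
Take δ = ε/12. If 0 < |w + 8| < δ then |(12w + 10) + 86| = 12|w + 8| < 12·(ε/12) = ε.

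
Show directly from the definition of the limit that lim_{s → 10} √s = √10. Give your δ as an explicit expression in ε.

δ = min(10, √10·ε)

Let ε > 0 be given. We want δ > 0 such that 0 < |s − 10| < δ implies |√s − √10| < ε.
Multiplying by the conjugate, |√s − √10| = |s − 10|/(√s + √10).
Restrict δ ≤ 10 so that |s − 10| < 10 forces s > 0, and then √s + √10 > √10.
Hence |√s − √10| < |s − 10|/√10, which is < ε once |s − 10| < √10·ε.
Take δ = min(10, √10·ε). If 0 < |s − 10| < δ then s > 0 and |√s − √10| < |s − 10|/√10 < ε.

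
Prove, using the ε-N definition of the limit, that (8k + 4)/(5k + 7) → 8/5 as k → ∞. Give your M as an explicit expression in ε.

Let ε > 0. For k ≥ 1, |(8k + 4)/(5k + 7) − (8/5)| = |-36|/(5(5k + 7)) = 36/(5(5k + 7)).
Since 5k + 7 ≥ 5k for k ≥ 1, this is ≤ 36/(5·5k) = (36/25)/k.
So |(8k + 4)/(5k + 7) − (8/5)| < ε whenever k > (36/25)/ε.
Take M = (36/25)/ε. If k > M then |(8k + 4)/(5k + 7) − (8/5)| ≤ (36/25)/k < ε.

M = (36/25)/ε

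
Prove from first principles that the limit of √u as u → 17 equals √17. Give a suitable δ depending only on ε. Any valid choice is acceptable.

δ = min(17, √17·ε)

Fix ε > 0. We want δ > 0 such that 0 < |u − 17| < δ implies |√u − √17| < ε.
Multiplying by the conjugate, |√u − √17| = |u − 17|/(√u + √17).
Restrict δ ≤ 17 so that |u − 17| < 17 forces u > 0, and then √u + √17 > √17.
Hence |√u − √17| < |u − 17|/√17, which is < ε once |u − 17| < √17·ε.
Take δ = min(17, √17·ε). If 0 < |u − 17| < δ then u > 0 and |√u − √17| < |u − 17|/√17 < ε.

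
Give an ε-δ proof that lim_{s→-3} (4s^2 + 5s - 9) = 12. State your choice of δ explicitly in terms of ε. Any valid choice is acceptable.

δ = min(1, ε/23)

Suppose ε > 0. We want δ > 0 such that 0 < |s + 3| < δ implies |(4s^2 + 5s - 9) − 12| < ε.
(4s^2 + 5s - 9) − 12 = 4s^2 + 5s - 21 = (s + 3)(4s - 7).
So |(4s^2 + 5s - 9) − 12| = |s + 3|·|4s - 7|.
Assume first that |s + 3| < 1, so |s| < 4. Then |4s - 7| ≤ 4·4 + 7 = 23.
Hence |(4s^2 + 5s - 9) − 12| ≤ 23|s + 3| < ε provided |s + 3| < ε/23.
Choosing δ = min(1, ε/23) ensures both conditions, hence |(4s^2 + 5s - 9) − 12| < ε.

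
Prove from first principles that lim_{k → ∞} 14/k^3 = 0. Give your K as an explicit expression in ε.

Fix ε > 0. For k ≥ 1, |14/k^3 − 0| = 14/k^3.
14/k^3 < ε ⇔ k^3 > 14/ε ⇔ k > (14/ε)^{1/3}.
Take K = (14/ε)^{1/3}. Then k > K implies 14/k^3 < ε.

K = (14/ε)^{1/3}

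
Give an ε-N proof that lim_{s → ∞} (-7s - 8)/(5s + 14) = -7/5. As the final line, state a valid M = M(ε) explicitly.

M = (58/25)/ε

Let ε > 0 be given. We seek M > 0 such that s > M implies |(-7s - 8)/(5s + 14) + 7/5| < ε.
(-7s - 8)/(5s + 14) + 7/5 = (5(-7s - 8) − (-7)(5s + 14)) / (5(5s + 14)) = 58/(5(5s + 14)).
For s > 0 we have 5s + 14 > 5s, so |(-7s - 8)/(5s + 14) + 7/5| = 58/(5(5s + 14)) < 58/(5·5s) = (58/25)/s.
Thus |(-7s - 8)/(5s + 14) + 7/5| < ε whenever s > (58/25)/ε.
Take M = (58/25)/ε. If s > M then |(-7s - 8)/(5s + 14) + 7/5| < (58/25)/s < ε.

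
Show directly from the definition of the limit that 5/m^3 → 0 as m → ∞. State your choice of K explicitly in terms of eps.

K = (5/eps)^{1/3}

Fix eps > 0. For m ≥ 1, |5/m^3 − 0| = 5/m^3.
5/m^3 < eps ⇔ m^3 > 5/eps ⇔ m > (5/eps)^{1/3}.
Take K = (5/eps)^{1/3}. Then m > K implies 5/m^3 < eps.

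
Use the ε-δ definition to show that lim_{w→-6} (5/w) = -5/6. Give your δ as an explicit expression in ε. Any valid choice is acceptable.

Let ε > 0 be given. We seek δ > 0 such that 0 < |w + 6| < δ implies |5/w + 5/6| < ε.
|5/w + 5/6| = 5·|-6 − w|/(6·|w|) = 5|w + 6|/(6|w|).
Restrict δ ≤ 3. Then |w + 6| < 3 gives |w| > 3, so 6|w| > 18.
Then |5/w + 5/6| < 5|w + 6|/18, which is < ε when |w + 6| < (18/5)ε.
Take δ = min(3, (18/5)ε). Then 0 < |w + 6| < δ gives both |w + 6| < 3 and |w + 6| < (18/5)ε, so |5/w + 5/6| < ε.

δ = min(3, (18/5)ε)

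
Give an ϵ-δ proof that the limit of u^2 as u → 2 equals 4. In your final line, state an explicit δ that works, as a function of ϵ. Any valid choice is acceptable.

δ = min(2, ϵ/6)

Let ϵ > 0 be given. We seek δ > 0 with 0 < |u − 2| < δ ⇒ |u^2 − 4| < ϵ.
Factor: u^2 − 4 = (u − 2)(u + 2), so |u^2 − 4| = |u − 2|·|u + 2|.
Impose δ ≤ 2 so that |u| < 4; then |u + 2| ≤ 6.
Hence |u^2 − 4| ≤ 6|u − 2|, which is < ϵ once |u − 2| < ϵ/6.
Take δ = min(2, ϵ/6). If 0 < |u − 2| < δ then both bounds hold and |u^2 − 4| ≤ 6|u − 2| < 6·(ϵ/6) = ϵ.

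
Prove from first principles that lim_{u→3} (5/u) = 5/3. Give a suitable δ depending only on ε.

Let ε > 0 be given. We seek δ > 0 such that 0 < |u − 3| < δ implies |5/u − (5/3)| < ε.
|5/u − (5/3)| = 5·|3 − u|/(3·|u|) = 5|u − 3|/(3|u|).
Restrict δ ≤ 3/2. Then |u − 3| < 3/2 gives |u| > 3/2, so 3|u| > 9/2.
Then |5/u − (5/3)| < 5|u − 3|/(9/2), which is < ε when |u − 3| < (9/10)ε.
Take δ = min(3/2, (9/10)ε). Then 0 < |u − 3| < δ gives both |u − 3| < 3/2 and |u − 3| < (9/10)ε, so |5/u − (5/3)| < ε.

δ = min(3/2, (9/10)ε)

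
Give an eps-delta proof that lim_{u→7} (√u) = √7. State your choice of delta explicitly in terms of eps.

delta = min(7, √7·eps)

Let eps > 0. We want delta > 0 such that 0 < |u − 7| < delta implies |√u − √7| < eps.
Multiplying by the conjugate, |√u − √7| = |u − 7|/(√u + √7).
Restrict delta ≤ 7 so that |u − 7| < 7 forces u > 0, and then √u + √7 > √7.
Hence |√u − √7| < |u − 7|/√7, which is < eps once |u − 7| < √7·eps.
Take delta = min(7, √7·eps). If 0 < |u − 7| < delta then u > 0 and |√u − √7| < |u − 7|/√7 < eps.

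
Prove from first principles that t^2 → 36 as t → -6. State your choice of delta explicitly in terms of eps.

Let eps > 0. We seek delta > 0 with 0 < |t + 6| < delta ⇒ |t^2 − 36| < eps.
Factor: t^2 − 36 = (t + 6)(t - 6), so |t^2 − 36| = |t + 6|·|t - 6|.
Restrict delta ≤ 1. Then |t + 6| < 1 gives |t| < 7, so by the triangle inequality |t - 6| ≤ 7 + 6 = 13.
Hence |t^2 − 36| ≤ 13|t + 6|, which is < eps once |t + 6| < eps/13.
Take delta = min(1, eps/13). If 0 < |t + 6| < delta then both bounds hold and |t^2 − 36| ≤ 13|t + 6| < 13·(eps/13) = eps.

delta = min(1, eps/13)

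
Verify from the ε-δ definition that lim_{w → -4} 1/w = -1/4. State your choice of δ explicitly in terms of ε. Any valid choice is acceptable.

Suppose ε > 0. We seek δ > 0 such that 0 < |w + 4| < δ implies |1/w + 1/4| < ε.
|1/w + 1/4| = |-4 − w|/(4·|w|) = |w + 4|/(4|w|).
Restrict δ ≤ 2. Then |w + 4| < 2 gives |w| > 2, so 4|w| > 8.
Then |1/w + 1/4| < |w + 4|/8, which is < ε when |w + 4| < 8ε.
Take δ = min(2, 8ε). Then 0 < |w + 4| < δ gives both |w + 4| < 2 and |w + 4| < 8ε, so |1/w + 1/4| < ε.

δ = min(2, 8ε)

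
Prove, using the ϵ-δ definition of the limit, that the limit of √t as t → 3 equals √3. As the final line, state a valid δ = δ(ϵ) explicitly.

Let ϵ > 0. We want δ > 0 such that 0 < |t − 3| < δ implies |√t − √3| < ϵ.
Rationalise: √t − √3 = (t − 3)/(√t + √3), so |√t − √3| = |t − 3|/(√t + √3).
Restrict δ ≤ 3 so that |t − 3| < 3 forces t > 0, and then √t + √3 > √3.
Hence |√t − √3| < |t − 3|/√3, which is < ϵ once |t − 3| < √3·ϵ.
Take δ = min(3, √3·ϵ). If 0 < |t − 3| < δ then t > 0 and |√t − √3| < |t − 3|/√3 < ϵ.

δ = min(3, √3·ϵ)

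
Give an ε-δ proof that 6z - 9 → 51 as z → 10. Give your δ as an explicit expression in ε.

Suppose ε > 0. We need δ > 0 so that 0 < |z − 10| < δ implies |(6z - 9) − 51| < ε.
Since (6z - 9) − 51 = 6(z − 10), we have |(6z - 9) − 51| = 6|z − 10|.
So 6|z − 10| < ε exactly when |z − 10| < ε/6.
Take δ = ε/6. If 0 < |z − 10| < δ then |(6z - 9) − 51| = 6|z − 10| < 6·(ε/6) = ε.

δ = ε/6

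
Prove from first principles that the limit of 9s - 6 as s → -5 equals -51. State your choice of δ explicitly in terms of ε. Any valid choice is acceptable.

δ = ε/9

Let ε > 0 be given. We need δ > 0 so that 0 < |s + 5| < δ implies |(9s - 6) + 51| < ε.
Since (9s - 6) + 51 = 9(s + 5), we have |(9s - 6) + 51| = 9|s + 5|.
So 9|s + 5| < ε exactly when |s + 5| < ε/9.
Choosing δ = ε/9 gives |(9s - 6) + 51| = 9|s + 5| < ε whenever |s + 5| < δ.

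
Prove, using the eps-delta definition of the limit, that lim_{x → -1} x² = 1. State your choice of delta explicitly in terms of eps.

Fix eps > 0. We seek delta > 0 with 0 < |x + 1| < delta ⇒ |x² − 1| < eps.
Factor: x² − 1 = (x + 1)(x - 1), so |x² − 1| = |x + 1|·|x - 1|.
Restrict delta ≤ 1. Then |x + 1| < 1 gives |x| < 2, so by the triangle inequality |x - 1| ≤ 2 + 1 = 3.
Hence |x² − 1| ≤ 3|x + 1|, which is < eps once |x + 1| < eps/3.
Take delta = min(1, eps/3). If 0 < |x + 1| < delta then both bounds hold and |x² − 1| ≤ 3|x + 1| < 3·(eps/3) = eps.

delta = min(1, eps/3)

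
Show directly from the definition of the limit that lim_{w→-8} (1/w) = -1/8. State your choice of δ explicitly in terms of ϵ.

δ = min(4, 32ϵ)

Suppose ϵ > 0. We seek δ > 0 such that 0 < |w + 8| < δ implies |1/w + 1/8| < ϵ.
|1/w + 1/8| = |-8 − w|/(8·|w|) = |w + 8|/(8|w|).
Restrict δ ≤ 4. Then |w + 8| < 4 gives |w| > 4, so 8|w| > 32.
Then |1/w + 1/8| < |w + 8|/32, which is < ϵ when |w + 8| < 32ϵ.
Take δ = min(4, 32ϵ). Then 0 < |w + 8| < δ gives both |w + 8| < 4 and |w + 8| < 32ϵ, so |1/w + 1/8| < ϵ.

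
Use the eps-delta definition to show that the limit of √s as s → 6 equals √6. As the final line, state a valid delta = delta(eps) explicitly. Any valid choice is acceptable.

Fix eps > 0. We want delta > 0 such that 0 < |s − 6| < delta implies |√s − √6| < eps.
Rationalise: √s − √6 = (s − 6)/(√s + √6), so |√s − √6| = |s − 6|/(√s + √6).
Restrict delta ≤ 6 so that |s − 6| < 6 forces s > 0, and then √s + √6 > √6.
Hence |√s − √6| < |s − 6|/√6, which is < eps once |s − 6| < √6·eps.
Take delta = min(6, √6·eps). If 0 < |s − 6| < delta then s > 0 and |√s − √6| < |s − 6|/√6 < eps.

delta = min(6, √6·eps)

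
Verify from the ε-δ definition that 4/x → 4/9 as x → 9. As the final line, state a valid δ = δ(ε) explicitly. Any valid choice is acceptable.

δ = min(9/2, (81/8)ε)

Let ε > 0 be given. We seek δ > 0 such that 0 < |x − 9| < δ implies |4/x − (4/9)| < ε.
|4/x − (4/9)| = 4·|9 − x|/(9·|x|) = 4|x − 9|/(9|x|).
Require δ ≤ 9/2 so that |x| > 9 − 9/2 = 9/2, hence 9|x| > 81/2.
Then |4/x − (4/9)| < 4|x − 9|/(81/2), which is < ε when |x − 9| < (81/8)ε.
Take δ = min(9/2, (81/8)ε). Then 0 < |x − 9| < δ gives both |x − 9| < 9/2 and |x − 9| < (81/8)ε, so |4/x − (4/9)| < ε.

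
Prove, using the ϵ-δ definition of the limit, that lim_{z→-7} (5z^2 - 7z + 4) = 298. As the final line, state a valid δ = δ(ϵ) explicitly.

δ = min(1, ϵ/82)

Let ϵ > 0. We want δ > 0 such that 0 < |z + 7| < δ implies |(5z^2 - 7z + 4) − 298| < ϵ.
(5z^2 - 7z + 4) − 298 = 5z^2 - 7z - 294 = (z + 7)(5z - 42).
So |(5z^2 - 7z + 4) − 298| = |z + 7|·|5z - 42|.
Assume first that |z + 7| < 1, so |z| < 8. Then |5z - 42| ≤ 5·8 + 42 = 82.
Hence |(5z^2 - 7z + 4) − 298| ≤ 82|z + 7| < ϵ provided |z + 7| < ϵ/82.
Take δ = min(1, ϵ/82). Then 0 < |z + 7| < δ gives both |z + 7| < 1 and |z + 7| < ϵ/82, so |(5z^2 - 7z + 4) − 298| < ϵ.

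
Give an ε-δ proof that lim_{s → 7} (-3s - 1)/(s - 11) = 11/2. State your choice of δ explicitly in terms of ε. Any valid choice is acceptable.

δ = min(2, (4/17)ε)

Let ε > 0 be given. We want δ > 0 with 0 < |s − 7| < δ ⇒ |(-3s - 1)/(s - 11) − (11/2)| < ε.
Combining over a common denominator, (-3s - 1)/(s - 11) − (11/2) = [(-3s - 1)·(-4) − (-22)·(s - 11)] / [(-4)·(s - 11)] = 34(s − 7) / ((-4)(s - 11)).
So |(-3s - 1)/(s - 11) − (11/2)| = 34|s − 7| / (4·|s − 11|).
Require δ ≤ 2, so |s − 11| ≥ |-4| − |s − 7| > 4 − 2 = 2.
Hence |(-3s - 1)/(s - 11) − (11/2)| < 34|s − 7|/(4·2) = (17/4)|s − 7|, which is < ε once |s − 7| < (4/17)ε.
Take δ = min(2, (4/17)ε). Then 0 < |s − 7| < δ forces both bounds, so |(-3s - 1)/(s - 11) − (11/2)| < ε.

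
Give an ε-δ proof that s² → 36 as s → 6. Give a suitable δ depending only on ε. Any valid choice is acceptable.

δ = min(2, ε/14)

Fix ε > 0. We seek δ > 0 with 0 < |s − 6| < δ ⇒ |s² − 36| < ε.
Factor: s² − 36 = (s − 6)(s + 6), so |s² − 36| = |s − 6|·|s + 6|.
Impose δ ≤ 2 so that |s| < 8; then |s + 6| ≤ 14.
Hence |s² − 36| ≤ 14|s − 6|, which is < ε once |s − 6| < ε/14.
Take δ = min(2, ε/14). If 0 < |s − 6| < δ then both bounds hold and |s² − 36| ≤ 14|s − 6| < 14·(ε/14) = ε.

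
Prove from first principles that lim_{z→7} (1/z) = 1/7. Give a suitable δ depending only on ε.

δ = min(7/2, (49/2)ε)

Suppose ε > 0. We seek δ > 0 such that 0 < |z − 7| < δ implies |1/z − (1/7)| < ε.
|1/z − (1/7)| = |7 − z|/(7·|z|) = |z − 7|/(7|z|).
Restrict δ ≤ 7/2. Then |z − 7| < 7/2 gives |z| > 7/2, so 7|z| > 49/2.
Then |1/z − (1/7)| < |z − 7|/(49/2), which is < ε when |z − 7| < (49/2)ε.
Take δ = min(7/2, (49/2)ε). Then 0 < |z − 7| < δ gives both |z − 7| < 7/2 and |z − 7| < (49/2)ε, so |1/z − (1/7)| < ε.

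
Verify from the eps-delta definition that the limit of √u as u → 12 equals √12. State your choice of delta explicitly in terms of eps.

delta = min(12, √12·eps)

Fix eps > 0. We want delta > 0 such that 0 < |u − 12| < delta implies |√u − √12| < eps.
Rationalise: √u − √12 = (u − 12)/(√u + √12), so |√u − √12| = |u − 12|/(√u + √12).
Restrict delta ≤ 12 so that |u − 12| < 12 forces u > 0, and then √u + √12 > √12.
Hence |√u − √12| < |u − 12|/√12, which is < eps once |u − 12| < √12·eps.
Take delta = min(12, √12·eps). If 0 < |u − 12| < delta then u > 0 and |√u − √12| < |u − 12|/√12 < eps.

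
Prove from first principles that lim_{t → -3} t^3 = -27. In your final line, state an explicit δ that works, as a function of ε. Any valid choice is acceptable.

Let ε > 0. We seek δ > 0 with 0 < |t + 3| < δ ⇒ |t^3 + 27| < ε.
Factor: t^3 + 27 = (t + 3)(t^2 - 3t + 9), so |t^3 + 27| = |t + 3|·|t^2 - 3t + 9|.
Restrict δ ≤ 1. Then |t + 3| < 1 gives |t| < 4, so by the triangle inequality |t^2 - 3t + 9| ≤ 4^2 + 3·4 + 9 = 37.
Hence |t^3 + 27| ≤ 37|t + 3|, which is < ε once |t + 3| < ε/37.
Take δ = min(1, ε/37). If 0 < |t + 3| < δ then both bounds hold and |t^3 + 27| ≤ 37|t + 3| < 37·(ε/37) = ε.

δ = min(1, ε/37)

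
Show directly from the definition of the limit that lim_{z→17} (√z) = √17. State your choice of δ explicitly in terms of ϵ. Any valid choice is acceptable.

Let ϵ > 0 be given. We want δ > 0 such that 0 < |z − 17| < δ implies |√z − √17| < ϵ.
Multiplying by the conjugate, |√z − √17| = |z − 17|/(√z + √17).
Restrict δ ≤ 17 so that |z − 17| < 17 forces z > 0, and then √z + √17 > √17.
Hence |√z − √17| < |z − 17|/√17, which is < ϵ once |z − 17| < √17·ϵ.
Take δ = min(17, √17·ϵ). If 0 < |z − 17| < δ then z > 0 and |√z − √17| < |z − 17|/√17 < ϵ.

δ = min(17, √17·ϵ)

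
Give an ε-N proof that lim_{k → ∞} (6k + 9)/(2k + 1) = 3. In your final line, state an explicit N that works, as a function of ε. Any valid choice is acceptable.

N = 3/ε

Let ε > 0 be given. For k ≥ 1, |(6k + 9)/(2k + 1) − 3| = |12|/(2(2k + 1)) = 12/(2(2k + 1)).
Since 2k + 1 ≥ 2k for k ≥ 1, this is ≤ 12/(2·2k) = 3/k.
So |(6k + 9)/(2k + 1) − 3| < ε whenever k > 3/ε.
Take N = 3/ε. If k > N then |(6k + 9)/(2k + 1) − 3| ≤ 3/k < ε.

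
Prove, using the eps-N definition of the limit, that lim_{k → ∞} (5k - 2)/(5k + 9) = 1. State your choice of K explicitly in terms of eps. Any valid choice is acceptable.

K = (11/5)/eps

Let eps > 0 be given. For k ≥ 1, |(5k - 2)/(5k + 9) − 1| = |-55|/(5(5k + 9)) = 55/(5(5k + 9)).
Since 5k + 9 ≥ 5k for k ≥ 1, this is ≤ 55/(5·5k) = (11/5)/k.
So |(5k - 2)/(5k + 9) − 1| < eps whenever k > (11/5)/eps.
Take K = (11/5)/eps. If k > K then |(5k - 2)/(5k + 9) − 1| ≤ (11/5)/k < eps.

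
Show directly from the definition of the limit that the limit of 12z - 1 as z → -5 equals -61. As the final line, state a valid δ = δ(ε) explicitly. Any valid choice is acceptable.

δ = ε/12

Fix ε > 0. We need δ > 0 so that 0 < |z + 5| < δ implies |(12z - 1) + 61| < ε.
Since (12z - 1) + 61 = 12(z + 5), we have |(12z - 1) + 61| = 12|z + 5|.
Thus it suffices that |z + 5| < ε/12.
Choosing δ = ε/12 gives |(12z - 1) + 61| = 12|z + 5| < ε whenever |z + 5| < δ.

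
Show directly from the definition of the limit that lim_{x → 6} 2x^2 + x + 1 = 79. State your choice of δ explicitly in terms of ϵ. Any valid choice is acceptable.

δ = min(1, ϵ/27)

Let ϵ > 0. We want δ > 0 such that 0 < |x − 6| < δ implies |(2x^2 + x + 1) − 79| < ϵ.
(2x^2 + x + 1) − 79 = 2x^2 + x - 78 = (x − 6)(2x + 13).
So |(2x^2 + x + 1) − 79| = |x − 6|·|2x + 13|.
Assume first that |x − 6| < 1, so |x| < 7. Then |2x + 13| ≤ 2·7 + 13 = 27.
Hence |(2x^2 + x + 1) − 79| ≤ 27|x − 6| < ϵ provided |x − 6| < ϵ/27.
Take δ = min(1, ϵ/27). Then 0 < |x − 6| < δ gives both |x − 6| < 1 and |x − 6| < ϵ/27, so |(2x^2 + x + 1) − 79| < ϵ.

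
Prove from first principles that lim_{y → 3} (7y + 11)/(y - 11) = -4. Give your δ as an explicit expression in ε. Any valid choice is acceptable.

Let ε > 0 be given. We want δ > 0 with 0 < |y − 3| < δ ⇒ |(7y + 11)/(y - 11) + 4| < ε.
Combining over a common denominator, (7y + 11)/(y - 11) + 4 = [(7y + 11)·(-8) − 32·(y - 11)] / [(-8)·(y - 11)] = -88(y − 3) / ((-8)(y - 11)).
So |(7y + 11)/(y - 11) + 4| = 88|y − 3| / (8·|y − 11|).
Restrict δ ≤ 4. Then |y − 3| < 4 gives |y − 11| = |(y − 3) + (-8)| ≥ 8 − 4 = 4.
Hence |(7y + 11)/(y - 11) + 4| < 88|y − 3|/(8·4) = (11/4)|y − 3|, which is < ε once |y − 3| < (4/11)ε.
Take δ = min(4, (4/11)ε). Then 0 < |y − 3| < δ forces both bounds, so |(7y + 11)/(y - 11) + 4| < ε.

δ = min(4, (4/11)ε)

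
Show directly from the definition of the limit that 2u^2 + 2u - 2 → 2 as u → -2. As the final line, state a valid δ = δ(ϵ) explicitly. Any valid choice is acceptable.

δ = min(1, ϵ/8)

Let ϵ > 0. We want δ > 0 such that 0 < |u + 2| < δ implies |(2u^2 + 2u - 2) − 2| < ϵ.
(2u^2 + 2u - 2) − 2 = 2u^2 + 2u - 4 = (u + 2)(2u - 2).
So |(2u^2 + 2u - 2) − 2| = |u + 2|·|2u - 2|.
Require δ ≤ 1. Then |u + 2| < 1 gives |u| < 3, and by the triangle inequality |2u - 2| ≤ 2·3 + 2 = 8.
Hence |(2u^2 + 2u - 2) − 2| ≤ 8|u + 2| < ϵ provided |u + 2| < ϵ/8.
Take δ = min(1, ϵ/8). Then 0 < |u + 2| < δ gives both |u + 2| < 1 and |u + 2| < ϵ/8, so |(2u^2 + 2u - 2) − 2| < ϵ.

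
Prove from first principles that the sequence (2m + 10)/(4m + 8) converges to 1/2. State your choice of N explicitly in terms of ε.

Let ε > 0 be given. For m ≥ 1, |(2m + 10)/(4m + 8) − (1/2)| = |24|/(4(4m + 8)) = 24/(4(4m + 8)).
Since 4m + 8 ≥ 4m for m ≥ 1, this is ≤ 24/(4·4m) = (3/2)/m.
So |(2m + 10)/(4m + 8) − (1/2)| < ε whenever m > (3/2)/ε.
Take N = (3/2)/ε. If m > N then |(2m + 10)/(4m + 8) − (1/2)| ≤ (3/2)/m < ε.

N = (3/2)/ε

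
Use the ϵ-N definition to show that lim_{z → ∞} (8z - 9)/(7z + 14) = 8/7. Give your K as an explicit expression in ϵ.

K = (25/7)/ϵ

Suppose ϵ > 0. We seek K > 0 such that z > K implies |(8z - 9)/(7z + 14) − (8/7)| < ϵ.
(8z - 9)/(7z + 14) − (8/7) = (7(8z - 9) − 8(7z + 14)) / (7(7z + 14)) = -175/(7(7z + 14)).
For z > 0 we have 7z + 14 > 7z, so |(8z - 9)/(7z + 14) − (8/7)| = 175/(7(7z + 14)) < 175/(7·7z) = (25/7)/z.
Thus |(8z - 9)/(7z + 14) − (8/7)| < ϵ whenever z > (25/7)/ϵ.
Take K = (25/7)/ϵ. If z > K then |(8z - 9)/(7z + 14) − (8/7)| < (25/7)/z < ϵ.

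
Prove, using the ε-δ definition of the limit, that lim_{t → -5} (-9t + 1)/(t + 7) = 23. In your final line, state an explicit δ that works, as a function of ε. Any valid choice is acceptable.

δ = min(1, (1/32)ε)

Fix ε > 0. We want δ > 0 with 0 < |t + 5| < δ ⇒ |(-9t + 1)/(t + 7) − 23| < ε.
Combining over a common denominator, (-9t + 1)/(t + 7) − 23 = [(-9t + 1)·2 − 46·(t + 7)] / [2·(t + 7)] = -64(t + 5) / (2(t + 7)).
So |(-9t + 1)/(t + 7) − 23| = 64|t + 5| / (2·|t + 7|).
Require δ ≤ 1, so |t + 7| ≥ |2| − |t + 5| > 2 − 1 = 1.
Hence |(-9t + 1)/(t + 7) − 23| < 64|t + 5|/(2·1) = 32|t + 5|, which is < ε once |t + 5| < (1/32)ε.
Take δ = min(1, (1/32)ε). Then 0 < |t + 5| < δ forces both bounds, so |(-9t + 1)/(t + 7) − 23| < ε.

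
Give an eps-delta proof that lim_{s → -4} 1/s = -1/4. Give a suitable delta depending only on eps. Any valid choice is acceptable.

Let eps > 0 be given. We seek delta > 0 such that 0 < |s + 4| < delta implies |1/s + 1/4| < eps.
|1/s + 1/4| = |-4 − s|/(4·|s|) = |s + 4|/(4|s|).
Restrict delta ≤ 2. Then |s + 4| < 2 gives |s| > 2, so 4|s| > 8.
Then |1/s + 1/4| < |s + 4|/8, which is < eps when |s + 4| < 8eps.
Take delta = min(2, 8eps). Then 0 < |s + 4| < delta gives both |s + 4| < 2 and |s + 4| < 8eps, so |1/s + 1/4| < eps.

delta = min(2, 8eps)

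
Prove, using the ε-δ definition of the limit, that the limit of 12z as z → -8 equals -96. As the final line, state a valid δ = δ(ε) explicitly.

Let ε > 0. We need δ > 0 so that 0 < |z + 8| < δ implies |(12z) + 96| < ε.
Since (12z) + 96 = 12(z + 8), we have |(12z) + 96| = 12|z + 8|.
So 12|z + 8| < ε exactly when |z + 8| < ε/12.
Take δ = ε/12. If 0 < |z + 8| < δ then |(12z) + 96| = 12|z + 8| < 12·(ε/12) = ε.

δ = ε/12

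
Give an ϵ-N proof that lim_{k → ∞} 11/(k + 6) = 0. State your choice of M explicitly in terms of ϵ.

Fix ϵ > 0. For k ≥ 1, |11/(k + 6) − 0| = 11/(k + 6) ≤ 11/k.
We need 11/k < ϵ, i.e. k > 11/ϵ.
Take M = 11/ϵ. If k > M then |11/(k + 6)| ≤ 11/k < ϵ.

M = 11/ϵ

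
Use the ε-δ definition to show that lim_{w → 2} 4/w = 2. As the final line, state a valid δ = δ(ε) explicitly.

δ = min(1, (1/2)ε)

Suppose ε > 0. We seek δ > 0 such that 0 < |w − 2| < δ implies |4/w − 2| < ε.
|4/w − 2| = 4·|2 − w|/(2·|w|) = 4|w − 2|/(2|w|).
Require δ ≤ 1 so that |w| > 2 − 1 = 1, hence 2|w| > 2.
Then |4/w − 2| < 4|w − 2|/2, which is < ε when |w − 2| < (1/2)ε.
Take δ = min(1, (1/2)ε). Then 0 < |w − 2| < δ gives both |w − 2| < 1 and |w − 2| < (1/2)ε, so |4/w − 2| < ε.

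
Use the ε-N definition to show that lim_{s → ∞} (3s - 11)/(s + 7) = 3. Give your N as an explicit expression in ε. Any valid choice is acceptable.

Suppose ε > 0. We seek N > 0 such that s > N implies |(3s - 11)/(s + 7) − 3| < ε.
(3s - 11)/(s + 7) − 3 = ((3s - 11) − 3(s + 7)) / ((s + 7)) = -32/((s + 7)).
For s > 0 we have s + 7 > s, so |(3s - 11)/(s + 7) − 3| = 32/((s + 7)) < 32/(s) = 32/s.
Thus |(3s - 11)/(s + 7) − 3| < ε whenever s > 32/ε.
Take N = 32/ε. If s > N then |(3s - 11)/(s + 7) − 3| < 32/s < ε.

N = 32/ε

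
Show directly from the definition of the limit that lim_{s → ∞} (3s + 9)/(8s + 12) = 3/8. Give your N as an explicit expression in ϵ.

N = (9/16)/ϵ

Fix ϵ > 0. We seek N > 0 such that s > N implies |(3s + 9)/(8s + 12) − (3/8)| < ϵ.
(3s + 9)/(8s + 12) − (3/8) = (8(3s + 9) − 3(8s + 12)) / (8(8s + 12)) = 36/(8(8s + 12)).
For s > 0 we have 8s + 12 > 8s, so |(3s + 9)/(8s + 12) − (3/8)| = 36/(8(8s + 12)) < 36/(8·8s) = (9/16)/s.
Thus |(3s + 9)/(8s + 12) − (3/8)| < ϵ whenever s > (9/16)/ϵ.
Take N = (9/16)/ϵ. If s > N then |(3s + 9)/(8s + 12) − (3/8)| < (9/16)/s < ϵ.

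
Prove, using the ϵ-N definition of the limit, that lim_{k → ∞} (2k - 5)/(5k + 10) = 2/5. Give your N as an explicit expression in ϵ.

Suppose ϵ > 0. For k ≥ 1, |(2k - 5)/(5k + 10) − (2/5)| = |-45|/(5(5k + 10)) = 45/(5(5k + 10)).
Since 5k + 10 ≥ 5k for k ≥ 1, this is ≤ 45/(5·5k) = (9/5)/k.
So |(2k - 5)/(5k + 10) − (2/5)| < ϵ whenever k > (9/5)/ϵ.
Take N = (9/5)/ϵ. If k > N then |(2k - 5)/(5k + 10) − (2/5)| ≤ (9/5)/k < ϵ.

N = (9/5)/ϵ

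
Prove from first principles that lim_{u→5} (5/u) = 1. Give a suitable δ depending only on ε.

Fix ε > 0. We seek δ > 0 such that 0 < |u − 5| < δ implies |5/u − 1| < ε.
|5/u − 1| = 5·|5 − u|/(5·|u|) = 5|u − 5|/(5|u|).
Require δ ≤ 5/2 so that |u| > 5 − 5/2 = 5/2, hence 5|u| > 25/2.
Then |5/u − 1| < 5|u − 5|/(25/2), which is < ε when |u − 5| < (5/2)ε.
Take δ = min(5/2, (5/2)ε). Then 0 < |u − 5| < δ gives both |u − 5| < 5/2 and |u − 5| < (5/2)ε, so |5/u − 1| < ε.

δ = min(5/2, (5/2)ε)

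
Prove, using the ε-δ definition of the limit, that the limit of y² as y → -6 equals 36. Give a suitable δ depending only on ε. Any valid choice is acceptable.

Let ε > 0 be given. We seek δ > 0 with 0 < |y + 6| < δ ⇒ |y² − 36| < ε.
Factor: y² − 36 = (y + 6)(y - 6), so |y² − 36| = |y + 6|·|y - 6|.
Restrict δ ≤ 1. Then |y + 6| < 1 gives |y| < 7, so by the triangle inequality |y - 6| ≤ 7 + 6 = 13.
Hence |y² − 36| ≤ 13|y + 6|, which is < ε once |y + 6| < ε/13.
Take δ = min(1, ε/13). If 0 < |y + 6| < δ then both bounds hold and |y² − 36| ≤ 13|y + 6| < 13·(ε/13) = ε.

δ = min(1, ε/13)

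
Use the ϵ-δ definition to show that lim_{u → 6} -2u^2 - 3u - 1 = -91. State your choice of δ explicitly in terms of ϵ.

Suppose ϵ > 0. We want δ > 0 such that 0 < |u − 6| < δ implies |(-2u^2 - 3u - 1) + 91| < ϵ.
(-2u^2 - 3u - 1) + 91 = -2u^2 - 3u + 90 = (u − 6)(-2u - 15).
So |(-2u^2 - 3u - 1) + 91| = |u − 6|·|-2u - 15|.
Assume first that |u − 6| < 2, so |u| < 8. Then |-2u - 15| ≤ 2·8 + 15 = 31.
Hence |(-2u^2 - 3u - 1) + 91| ≤ 31|u − 6| < ϵ provided |u − 6| < ϵ/31.
Choosing δ = min(2, ϵ/31) ensures both conditions, hence |(-2u^2 - 3u - 1) + 91| < ϵ.

δ = min(2, ϵ/31)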